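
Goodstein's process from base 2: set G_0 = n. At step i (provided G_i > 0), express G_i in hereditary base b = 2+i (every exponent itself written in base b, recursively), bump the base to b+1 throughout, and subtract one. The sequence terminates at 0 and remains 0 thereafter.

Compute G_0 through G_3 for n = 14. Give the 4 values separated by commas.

base 2: 14 = 2^(2 + 1) + 2^2 + 2; at 3: 3^(3 + 1) + 3^3 + 3 = 111; next = 110
base 3: 110 = 3^(3 + 1) + 3^3 + 2; at 4: 4^(4 + 1) + 4^4 + 2 = 1282; next = 1281
base 4: 1281 = 4^(4 + 1) + 4^4 + 1; at 5: 5^(5 + 1) + 5^5 + 1 = 18751; next = 18750

14, 110, 1281, 18750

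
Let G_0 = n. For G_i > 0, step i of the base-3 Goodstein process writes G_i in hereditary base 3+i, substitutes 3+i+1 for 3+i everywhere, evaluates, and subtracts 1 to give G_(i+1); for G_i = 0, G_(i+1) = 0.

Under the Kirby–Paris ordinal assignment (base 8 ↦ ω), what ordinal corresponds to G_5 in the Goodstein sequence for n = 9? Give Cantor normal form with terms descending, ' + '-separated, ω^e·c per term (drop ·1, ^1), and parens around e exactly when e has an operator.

G_0 = 9. HB_3(9) = 3^2. Bump = 16. G_1 = 15.
G_1 = 15. HB_4(15) = 3·4 + 3. Bump = 18. G_2 = 17.
G_2 = 17. HB_5(17) = 3·5 + 2. Bump = 20. G_3 = 19.
G_3 = 19. HB_6(19) = 3·6 + 1. Bump = 22. G_4 = 21.
G_4 = 21. HB_7(21) = 3·7. Bump = 24. G_5 = 23.
G_5 = 23. HB_8(23) = 2·8 + 7. Bump = 25. G_6 = 24.

ω·2 + 7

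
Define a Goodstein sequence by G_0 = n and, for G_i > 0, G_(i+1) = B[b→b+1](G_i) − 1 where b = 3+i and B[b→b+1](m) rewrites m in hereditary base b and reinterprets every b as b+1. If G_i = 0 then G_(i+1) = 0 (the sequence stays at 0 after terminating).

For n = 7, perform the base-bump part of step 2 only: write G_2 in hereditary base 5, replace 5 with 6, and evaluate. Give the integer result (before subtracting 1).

10

i=0: 7 = 2·3 + 1 (b=3); 3→4: 2·4 + 1 = 9; 9−1 = 8
i=1: 8 = 2·4 (b=4); 4→5: 2·5 = 10; 10−1 = 9
i=2: 9 = 5 + 4 (b=5); 5→6: 6 + 4 = 10; 10−1 = 9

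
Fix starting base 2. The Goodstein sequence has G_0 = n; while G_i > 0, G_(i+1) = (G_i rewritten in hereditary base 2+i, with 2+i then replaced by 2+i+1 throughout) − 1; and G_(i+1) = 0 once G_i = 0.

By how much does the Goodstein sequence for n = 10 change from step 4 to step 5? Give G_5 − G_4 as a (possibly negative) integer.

step 0: 10 = 2^(2 + 1) + 2; sub 3 for 2: 3^(3 + 1) + 3; = 84; G_1 = 84−1 = 83
step 1: 83 = 3^(3 + 1) + 2; sub 4 for 3: 4^(4 + 1) + 2; = 1026; G_2 = 1026−1 = 1025
step 2: 1025 = 4^(4 + 1) + 1; sub 5 for 4: 5^(5 + 1) + 1; = 15626; G_3 = 15626−1 = 15625
step 3: 15625 = 5^(5 + 1); sub 6 for 5: 6^(6 + 1); = 279936; G_4 = 279936−1 = 279935
step 4: 279935 = 5·6^6 + 5·6^5 + 5·6^4 + 5·6^3 + 5·6^2 + 5·6 + 5; sub 7 for 6: 5·7^7 + 5·7^5 + 5·7^4 + 5·7^3 + 5·7^2 + 5·7 + 5; = 4215755; G_5 = 4215755−1 = 4215754

3935819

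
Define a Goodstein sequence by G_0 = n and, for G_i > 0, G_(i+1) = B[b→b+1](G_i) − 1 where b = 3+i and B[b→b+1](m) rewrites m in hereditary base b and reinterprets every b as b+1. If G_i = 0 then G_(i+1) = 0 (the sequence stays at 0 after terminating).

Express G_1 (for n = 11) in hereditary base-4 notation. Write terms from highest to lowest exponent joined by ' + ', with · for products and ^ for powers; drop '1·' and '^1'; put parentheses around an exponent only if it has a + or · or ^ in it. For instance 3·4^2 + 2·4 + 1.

4^2 + 1

[0] 11 ≡ 3^2 + 2 (base 3). Lift 4: 18. −1: 17.
[1] 17 ≡ 4^2 + 1 (base 4). Lift 5: 26. −1: 25.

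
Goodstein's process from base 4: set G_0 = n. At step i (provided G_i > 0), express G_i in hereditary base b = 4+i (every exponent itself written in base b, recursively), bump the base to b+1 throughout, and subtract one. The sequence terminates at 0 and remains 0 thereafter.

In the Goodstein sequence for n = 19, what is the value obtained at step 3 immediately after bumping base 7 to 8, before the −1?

[0] 19 ≡ 4^2 + 3 (base 4). Lift 5: 28. −1: 27.
[1] 27 ≡ 5^2 + 2 (base 5). Lift 6: 38. −1: 37.
[2] 37 ≡ 6^2 + 1 (base 6). Lift 7: 50. −1: 49.

64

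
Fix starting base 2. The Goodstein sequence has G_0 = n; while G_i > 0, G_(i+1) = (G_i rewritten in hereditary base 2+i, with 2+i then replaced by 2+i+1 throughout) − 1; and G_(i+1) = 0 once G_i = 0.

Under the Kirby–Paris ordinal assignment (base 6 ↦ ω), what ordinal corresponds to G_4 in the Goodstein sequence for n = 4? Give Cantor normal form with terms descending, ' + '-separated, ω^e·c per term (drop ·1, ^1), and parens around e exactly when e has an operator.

[0] 4 ≡ 2^2 (base 2). Lift 3: 27. −1: 26.
[1] 26 ≡ 2·3^2 + 2·3 + 2 (base 3). Lift 4: 42. −1: 41.
[2] 41 ≡ 2·4^2 + 2·4 + 1 (base 4). Lift 5: 61. −1: 60.
[3] 60 ≡ 2·5^2 + 2·5 (base 5). Lift 6: 84. −1: 83.
[4] 83 ≡ 2·6^2 + 6 + 5 (base 6). Lift 7: 110. −1: 109.

ω^2·2 + ω + 5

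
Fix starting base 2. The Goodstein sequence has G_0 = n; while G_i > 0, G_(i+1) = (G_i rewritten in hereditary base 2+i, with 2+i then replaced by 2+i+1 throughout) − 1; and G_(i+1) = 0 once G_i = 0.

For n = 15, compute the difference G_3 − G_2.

i=0: 15 = 2^(2 + 1) + 2^2 + 2 + 1 (b=2); 2→3: 3^(3 + 1) + 3^3 + 3 + 1 = 112; 112−1 = 111
i=1: 111 = 3^(3 + 1) + 3^3 + 3 (b=3); 3→4: 4^(4 + 1) + 4^4 + 4 = 1284; 1284−1 = 1283
i=2: 1283 = 4^(4 + 1) + 4^4 + 3 (b=4); 4→5: 5^(5 + 1) + 5^5 + 3 = 18753; 18753−1 = 18752

17469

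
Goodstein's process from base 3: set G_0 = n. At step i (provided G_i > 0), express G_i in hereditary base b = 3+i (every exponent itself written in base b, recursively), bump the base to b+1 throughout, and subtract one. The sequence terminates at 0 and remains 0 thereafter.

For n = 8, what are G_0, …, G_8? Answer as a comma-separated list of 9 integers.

8, 9, 10, 11, 11, 11, 11, 11, 11

[0] 8 ≡ 2·3 + 2 (base 3). Lift 4: 10. −1: 9.
[1] 9 ≡ 2·4 + 1 (base 4). Lift 5: 11. −1: 10.
[2] 10 ≡ 2·5 (base 5). Lift 6: 12. −1: 11.
[3] 11 ≡ 6 + 5 (base 6). Lift 7: 12. −1: 11.
[4] 11 ≡ 7 + 4 (base 7). Lift 8: 12. −1: 11.
[5] 11 ≡ 8 + 3 (base 8). Lift 9: 12. −1: 11.
[6] 11 ≡ 9 + 2 (base 9). Lift 10: 12. −1: 11.
[7] 11 ≡ 10 + 1 (base 10). Lift 11: 12. −1: 11.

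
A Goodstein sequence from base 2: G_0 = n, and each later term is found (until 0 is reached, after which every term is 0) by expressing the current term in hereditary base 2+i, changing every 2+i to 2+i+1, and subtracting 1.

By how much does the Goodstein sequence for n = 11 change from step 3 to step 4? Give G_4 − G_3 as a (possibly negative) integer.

G_0 = 11. HB_2(11) = 2^(2 + 1) + 2 + 1. Bump = 85. G_1 = 84.
G_1 = 84. HB_3(84) = 3^(3 + 1) + 3. Bump = 1028. G_2 = 1027.
G_2 = 1027. HB_4(1027) = 4^(4 + 1) + 3. Bump = 15628. G_3 = 15627.
G_3 = 15627. HB_5(15627) = 5^(5 + 1) + 2. Bump = 279938. G_4 = 279937.

264310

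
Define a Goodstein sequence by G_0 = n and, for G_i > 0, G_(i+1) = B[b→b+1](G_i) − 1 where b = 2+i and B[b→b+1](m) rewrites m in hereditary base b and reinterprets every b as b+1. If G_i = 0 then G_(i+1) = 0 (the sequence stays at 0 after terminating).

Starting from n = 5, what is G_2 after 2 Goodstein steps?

G_0 = 5. HB_2(5) = 2^2 + 1. Bump = 28. G_1 = 27.
G_1 = 27. HB_3(27) = 3^3. Bump = 256. G_2 = 255.
G_2 = 255. HB_4(255) = 3·4^3 + 3·4^2 + 3·4 + 3. Bump = 468. G_3 = 467.

255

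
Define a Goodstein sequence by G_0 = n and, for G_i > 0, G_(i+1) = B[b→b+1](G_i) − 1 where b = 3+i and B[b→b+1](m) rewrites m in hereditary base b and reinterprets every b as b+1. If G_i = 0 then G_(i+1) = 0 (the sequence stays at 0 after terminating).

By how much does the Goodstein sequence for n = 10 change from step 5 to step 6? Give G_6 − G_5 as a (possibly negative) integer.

3

step 0: 10 = 3^2 + 1; sub 4 for 3: 4^2 + 1; = 17; G_1 = 17−1 = 16
step 1: 16 = 4^2; sub 5 for 4: 5^2; = 25; G_2 = 25−1 = 24
step 2: 24 = 4·5 + 4; sub 6 for 5: 4·6 + 4; = 28; G_3 = 28−1 = 27
step 3: 27 = 4·6 + 3; sub 7 for 6: 4·7 + 3; = 31; G_4 = 31−1 = 30
step 4: 30 = 4·7 + 2; sub 8 for 7: 4·8 + 2; = 34; G_5 = 34−1 = 33
step 5: 33 = 4·8 + 1; sub 9 for 8: 4·9 + 1; = 37; G_6 = 37−1 = 36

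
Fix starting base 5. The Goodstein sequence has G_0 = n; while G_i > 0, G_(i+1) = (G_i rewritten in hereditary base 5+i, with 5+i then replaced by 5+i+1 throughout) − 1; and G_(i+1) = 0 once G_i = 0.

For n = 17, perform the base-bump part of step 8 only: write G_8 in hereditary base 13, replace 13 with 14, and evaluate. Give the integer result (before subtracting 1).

step 0: 17 = 3·5 + 2; sub 6 for 5: 3·6 + 2; = 20; G_1 = 20−1 = 19
step 1: 19 = 3·6 + 1; sub 7 for 6: 3·7 + 1; = 22; G_2 = 22−1 = 21
step 2: 21 = 3·7; sub 8 for 7: 3·8; = 24; G_3 = 24−1 = 23
step 3: 23 = 2·8 + 7; sub 9 for 8: 2·9 + 7; = 25; G_4 = 25−1 = 24
step 4: 24 = 2·9 + 6; sub 10 for 9: 2·10 + 6; = 26; G_5 = 26−1 = 25
step 5: 25 = 2·10 + 5; sub 11 for 10: 2·11 + 5; = 27; G_6 = 27−1 = 26
step 6: 26 = 2·11 + 4; sub 12 for 11: 2·12 + 4; = 28; G_7 = 28−1 = 27
step 7: 27 = 2·12 + 3; sub 13 for 12: 2·13 + 3; = 29; G_8 = 29−1 = 28
step 8: 28 = 2·13 + 2; sub 14 for 13: 2·14 + 2; = 30; G_9 = 30−1 = 29

30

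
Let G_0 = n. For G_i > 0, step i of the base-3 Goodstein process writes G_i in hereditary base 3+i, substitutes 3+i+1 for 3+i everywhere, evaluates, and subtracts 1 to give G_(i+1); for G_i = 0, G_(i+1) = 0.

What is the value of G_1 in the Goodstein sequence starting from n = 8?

G_0 = 8. HB_3(8) = 2·3 + 2. Bump = 10. G_1 = 9.
G_1 = 9. HB_4(9) = 2·4 + 1. Bump = 11. G_2 = 10.

9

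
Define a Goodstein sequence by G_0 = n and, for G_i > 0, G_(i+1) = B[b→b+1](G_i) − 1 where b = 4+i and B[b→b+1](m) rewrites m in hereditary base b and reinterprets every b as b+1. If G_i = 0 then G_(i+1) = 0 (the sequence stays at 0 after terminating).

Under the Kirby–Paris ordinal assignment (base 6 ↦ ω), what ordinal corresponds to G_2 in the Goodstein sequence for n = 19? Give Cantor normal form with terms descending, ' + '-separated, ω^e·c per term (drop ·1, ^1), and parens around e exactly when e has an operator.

G_0 = 19. HB_4(19) = 4^2 + 3. Bump = 28. G_1 = 27.
G_1 = 27. HB_5(27) = 5^2 + 2. Bump = 38. G_2 = 37.
G_2 = 37. HB_6(37) = 6^2 + 1. Bump = 50. G_3 = 49.

ω^2 + 1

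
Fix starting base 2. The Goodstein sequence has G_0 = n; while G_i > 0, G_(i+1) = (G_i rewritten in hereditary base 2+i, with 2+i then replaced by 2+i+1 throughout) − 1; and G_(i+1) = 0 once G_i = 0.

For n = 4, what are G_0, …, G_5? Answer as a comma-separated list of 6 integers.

G_0 = 4. HB_2(4) = 2^2. Bump = 27. G_1 = 26.
G_1 = 26. HB_3(26) = 2·3^2 + 2·3 + 2. Bump = 42. G_2 = 41.
G_2 = 41. HB_4(41) = 2·4^2 + 2·4 + 1. Bump = 61. G_3 = 60.
G_3 = 60. HB_5(60) = 2·5^2 + 2·5. Bump = 84. G_4 = 83.
G_4 = 83. HB_6(83) = 2·6^2 + 6 + 5. Bump = 110. G_5 = 109.

4, 26, 41, 60, 83, 109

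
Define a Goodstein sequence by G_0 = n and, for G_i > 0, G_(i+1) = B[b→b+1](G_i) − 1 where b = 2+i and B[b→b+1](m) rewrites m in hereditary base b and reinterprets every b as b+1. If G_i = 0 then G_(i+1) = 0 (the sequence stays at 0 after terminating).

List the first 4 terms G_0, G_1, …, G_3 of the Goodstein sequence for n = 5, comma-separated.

step 0: 5 = 2^2 + 1; sub 3 for 2: 3^3 + 1; = 28; G_1 = 28−1 = 27
step 1: 27 = 3^3; sub 4 for 3: 4^4; = 256; G_2 = 256−1 = 255
step 2: 255 = 3·4^3 + 3·4^2 + 3·4 + 3; sub 5 for 4: 3·5^3 + 3·5^2 + 3·5 + 3; = 468; G_3 = 468−1 = 467

5, 27, 255, 467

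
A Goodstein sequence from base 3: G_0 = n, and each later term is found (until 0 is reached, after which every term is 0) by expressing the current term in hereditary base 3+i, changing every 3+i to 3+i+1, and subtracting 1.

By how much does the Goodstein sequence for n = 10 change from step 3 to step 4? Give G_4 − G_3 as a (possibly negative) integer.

[0] 10 ≡ 3^2 + 1 (base 3). Lift 4: 17. −1: 16.
[1] 16 ≡ 4^2 (base 4). Lift 5: 25. −1: 24.
[2] 24 ≡ 4·5 + 4 (base 5). Lift 6: 28. −1: 27.
[3] 27 ≡ 4·6 + 3 (base 6). Lift 7: 31. −1: 30.

3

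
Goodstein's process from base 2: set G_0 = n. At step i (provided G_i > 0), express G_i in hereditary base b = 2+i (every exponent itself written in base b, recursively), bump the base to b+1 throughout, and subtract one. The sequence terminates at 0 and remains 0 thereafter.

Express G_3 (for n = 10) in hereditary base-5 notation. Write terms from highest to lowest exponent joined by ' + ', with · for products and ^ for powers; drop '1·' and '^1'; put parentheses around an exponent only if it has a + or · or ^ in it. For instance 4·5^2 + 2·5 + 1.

5^(5 + 1)

G_0=10  [base 2] 2^(2 + 1) + 2  →[2↦3]→  3^(3 + 1) + 3 = 84  −1 ⇒ G_1=83
G_1=83  [base 3] 3^(3 + 1) + 2  →[3↦4]→  4^(4 + 1) + 2 = 1026  −1 ⇒ G_2=1025
G_2=1025  [base 4] 4^(4 + 1) + 1  →[4↦5]→  5^(5 + 1) + 1 = 15626  −1 ⇒ G_3=15625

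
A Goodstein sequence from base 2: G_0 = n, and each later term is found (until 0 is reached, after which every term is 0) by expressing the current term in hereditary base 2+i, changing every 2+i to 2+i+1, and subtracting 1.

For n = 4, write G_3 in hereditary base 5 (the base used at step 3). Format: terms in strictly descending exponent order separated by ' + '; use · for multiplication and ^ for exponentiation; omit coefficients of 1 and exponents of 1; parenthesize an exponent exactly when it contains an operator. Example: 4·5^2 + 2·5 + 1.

base 2: 4 = 2^2; at 3: 3^3 = 27; next = 26
base 3: 26 = 2·3^2 + 2·3 + 2; at 4: 2·4^2 + 2·4 + 2 = 42; next = 41
base 4: 41 = 2·4^2 + 2·4 + 1; at 5: 2·5^2 + 2·5 + 1 = 61; next = 60
base 5: 60 = 2·5^2 + 2·5; at 6: 2·6^2 + 2·6 = 84; next = 83

2·5^2 + 2·5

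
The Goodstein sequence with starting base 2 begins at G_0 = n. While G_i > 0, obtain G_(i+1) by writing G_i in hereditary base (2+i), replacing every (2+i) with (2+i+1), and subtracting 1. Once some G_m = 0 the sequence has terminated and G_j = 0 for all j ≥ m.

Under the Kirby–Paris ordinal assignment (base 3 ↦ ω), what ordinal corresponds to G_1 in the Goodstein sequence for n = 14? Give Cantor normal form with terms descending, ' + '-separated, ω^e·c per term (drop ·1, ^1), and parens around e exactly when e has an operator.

ω^(ω + 1) + ω^ω + 2

step 0: 14 = 2^(2 + 1) + 2^2 + 2; sub 3 for 2: 3^(3 + 1) + 3^3 + 3; = 111; G_1 = 111−1 = 110
step 1: 110 = 3^(3 + 1) + 3^3 + 2; sub 4 for 3: 4^(4 + 1) + 4^4 + 2; = 1282; G_2 = 1282−1 = 1281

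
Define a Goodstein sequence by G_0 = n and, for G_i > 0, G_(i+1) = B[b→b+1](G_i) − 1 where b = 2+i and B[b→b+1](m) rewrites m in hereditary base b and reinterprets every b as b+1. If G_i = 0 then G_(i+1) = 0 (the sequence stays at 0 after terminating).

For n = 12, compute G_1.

base 2: 12 = 2^(2 + 1) + 2^2; at 3: 3^(3 + 1) + 3^3 = 108; next = 107
base 3: 107 = 3^(3 + 1) + 2·3^2 + 2·3 + 2; at 4: 4^(4 + 1) + 2·4^2 + 2·4 + 2 = 1066; next = 1065

107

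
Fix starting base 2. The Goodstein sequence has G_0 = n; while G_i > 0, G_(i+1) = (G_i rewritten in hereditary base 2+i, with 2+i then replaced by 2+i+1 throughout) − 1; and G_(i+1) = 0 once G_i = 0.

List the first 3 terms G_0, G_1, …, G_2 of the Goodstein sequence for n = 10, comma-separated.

(0) 10|_2 = 2^(2 + 1) + 2 ↦ 3^(3 + 1) + 3|_3 = 84 ⇒ 83
(1) 83|_3 = 3^(3 + 1) + 2 ↦ 4^(4 + 1) + 2|_4 = 1026 ⇒ 1025

10, 83, 1025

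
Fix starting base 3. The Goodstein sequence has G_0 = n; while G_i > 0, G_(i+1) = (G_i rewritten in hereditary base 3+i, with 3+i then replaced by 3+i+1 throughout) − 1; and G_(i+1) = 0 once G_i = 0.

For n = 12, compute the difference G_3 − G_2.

base 3: 12 = 3^2 + 3; at 4: 4^2 + 4 = 20; next = 19
base 4: 19 = 4^2 + 3; at 5: 5^2 + 3 = 28; next = 27
base 5: 27 = 5^2 + 2; at 6: 6^2 + 2 = 38; next = 37

10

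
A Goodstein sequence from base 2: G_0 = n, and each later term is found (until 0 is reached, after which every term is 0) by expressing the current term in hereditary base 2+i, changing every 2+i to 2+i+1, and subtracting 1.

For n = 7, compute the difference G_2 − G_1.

7 —HB2→ 2^2 + 2 + 1 —bump→ 3^3 + 3 + 1 = 31 —(−1)→ 30
30 —HB3→ 3^3 + 3 —bump→ 4^4 + 4 = 260 —(−1)→ 259

229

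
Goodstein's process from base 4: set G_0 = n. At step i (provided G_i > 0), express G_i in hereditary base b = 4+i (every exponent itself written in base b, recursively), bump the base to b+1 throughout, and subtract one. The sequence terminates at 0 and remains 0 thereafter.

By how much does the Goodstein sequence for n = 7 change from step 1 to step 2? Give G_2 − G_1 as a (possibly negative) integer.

0

G_0=7  [base 4] 4 + 3  →[4↦5]→  5 + 3 = 8  −1 ⇒ G_1=7
G_1=7  [base 5] 5 + 2  →[5↦6]→  6 + 2 = 8  −1 ⇒ G_2=7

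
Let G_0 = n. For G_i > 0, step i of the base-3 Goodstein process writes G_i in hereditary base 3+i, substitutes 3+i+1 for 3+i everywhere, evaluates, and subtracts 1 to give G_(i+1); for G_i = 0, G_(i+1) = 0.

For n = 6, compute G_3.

7

step 0: 6 = 2·3; sub 4 for 3: 2·4; = 8; G_1 = 8−1 = 7
step 1: 7 = 4 + 3; sub 5 for 4: 5 + 3; = 8; G_2 = 8−1 = 7
step 2: 7 = 5 + 2; sub 6 for 5: 6 + 2; = 8; G_3 = 8−1 = 7
step 3: 7 = 6 + 1; sub 7 for 6: 7 + 1; = 8; G_4 = 8−1 = 7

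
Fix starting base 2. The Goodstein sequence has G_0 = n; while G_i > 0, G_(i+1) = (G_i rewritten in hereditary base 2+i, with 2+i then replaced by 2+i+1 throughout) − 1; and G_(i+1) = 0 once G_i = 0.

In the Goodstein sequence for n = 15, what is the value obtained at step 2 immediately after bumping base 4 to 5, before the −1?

15 —HB2→ 2^(2 + 1) + 2^2 + 2 + 1 —bump→ 3^(3 + 1) + 3^3 + 3 + 1 = 112 —(−1)→ 111
111 —HB3→ 3^(3 + 1) + 3^3 + 3 —bump→ 4^(4 + 1) + 4^4 + 4 = 1284 —(−1)→ 1283
1283 —HB4→ 4^(4 + 1) + 4^4 + 3 —bump→ 5^(5 + 1) + 5^5 + 3 = 18753 —(−1)→ 18752

18753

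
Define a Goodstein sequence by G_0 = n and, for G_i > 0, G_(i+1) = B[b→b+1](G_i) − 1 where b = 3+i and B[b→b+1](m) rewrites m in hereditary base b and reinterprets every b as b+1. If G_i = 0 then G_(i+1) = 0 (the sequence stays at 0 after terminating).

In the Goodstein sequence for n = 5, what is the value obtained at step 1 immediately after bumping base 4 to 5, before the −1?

G_0 = 5. HB_3(5) = 3 + 2. Bump = 6. G_1 = 5.
G_1 = 5. HB_4(5) = 4 + 1. Bump = 6. G_2 = 5.

6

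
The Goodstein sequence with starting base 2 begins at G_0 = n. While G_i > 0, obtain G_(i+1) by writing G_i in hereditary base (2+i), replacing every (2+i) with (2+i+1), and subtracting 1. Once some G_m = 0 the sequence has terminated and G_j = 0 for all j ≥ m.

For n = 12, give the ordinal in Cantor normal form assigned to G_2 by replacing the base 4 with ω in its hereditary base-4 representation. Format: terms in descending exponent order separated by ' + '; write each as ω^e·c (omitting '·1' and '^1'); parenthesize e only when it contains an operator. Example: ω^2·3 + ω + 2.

ω^(ω + 1) + ω^2·2 + ω·2 + 1

step 0: 12 = 2^(2 + 1) + 2^2; sub 3 for 2: 3^(3 + 1) + 3^3; = 108; G_1 = 108−1 = 107
step 1: 107 = 3^(3 + 1) + 2·3^2 + 2·3 + 2; sub 4 for 3: 4^(4 + 1) + 2·4^2 + 2·4 + 2; = 1066; G_2 = 1066−1 = 1065
step 2: 1065 = 4^(4 + 1) + 2·4^2 + 2·4 + 1; sub 5 for 4: 5^(5 + 1) + 2·5^2 + 2·5 + 1; = 15686; G_3 = 15686−1 = 15685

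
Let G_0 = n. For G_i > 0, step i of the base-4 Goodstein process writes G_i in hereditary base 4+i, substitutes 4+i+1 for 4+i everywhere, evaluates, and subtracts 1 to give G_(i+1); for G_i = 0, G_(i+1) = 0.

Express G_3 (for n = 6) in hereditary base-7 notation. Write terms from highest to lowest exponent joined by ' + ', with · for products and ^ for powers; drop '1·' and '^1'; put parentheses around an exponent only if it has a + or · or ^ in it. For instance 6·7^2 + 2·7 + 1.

step 0: 6 = 4 + 2; sub 5 for 4: 5 + 2; = 7; G_1 = 7−1 = 6
step 1: 6 = 5 + 1; sub 6 for 5: 6 + 1; = 7; G_2 = 7−1 = 6
step 2: 6 = 6; sub 7 for 6: 7; = 7; G_3 = 7−1 = 6
step 3: 6 = 6; sub 8 for 7: 6; = 6; G_4 = 6−1 = 5

6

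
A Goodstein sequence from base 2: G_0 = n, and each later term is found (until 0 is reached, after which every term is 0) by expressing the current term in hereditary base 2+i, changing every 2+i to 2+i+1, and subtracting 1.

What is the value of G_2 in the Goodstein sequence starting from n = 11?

base 2: 11 = 2^(2 + 1) + 2 + 1; at 3: 3^(3 + 1) + 3 + 1 = 85; next = 84
base 3: 84 = 3^(3 + 1) + 3; at 4: 4^(4 + 1) + 4 = 1028; next = 1027
base 4: 1027 = 4^(4 + 1) + 3; at 5: 5^(5 + 1) + 3 = 15628; next = 15627

1027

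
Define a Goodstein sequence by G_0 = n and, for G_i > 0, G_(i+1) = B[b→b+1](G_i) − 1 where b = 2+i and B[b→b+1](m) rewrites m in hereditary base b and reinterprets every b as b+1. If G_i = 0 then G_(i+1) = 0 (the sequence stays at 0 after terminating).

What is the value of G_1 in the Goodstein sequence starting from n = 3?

3 —HB2→ 2 + 1 —bump→ 3 + 1 = 4 —(−1)→ 3
3 —HB3→ 3 —bump→ 4 = 4 —(−1)→ 3

3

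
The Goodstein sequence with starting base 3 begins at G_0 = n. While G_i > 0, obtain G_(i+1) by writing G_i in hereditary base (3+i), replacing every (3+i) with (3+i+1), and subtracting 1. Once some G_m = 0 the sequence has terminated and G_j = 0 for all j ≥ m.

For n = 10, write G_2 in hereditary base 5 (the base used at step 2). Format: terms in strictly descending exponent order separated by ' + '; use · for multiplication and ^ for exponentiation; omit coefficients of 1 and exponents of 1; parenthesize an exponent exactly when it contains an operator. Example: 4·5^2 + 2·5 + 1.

4·5 + 4

step 0: 10 = 3^2 + 1; sub 4 for 3: 4^2 + 1; = 17; G_1 = 17−1 = 16
step 1: 16 = 4^2; sub 5 for 4: 5^2; = 25; G_2 = 25−1 = 24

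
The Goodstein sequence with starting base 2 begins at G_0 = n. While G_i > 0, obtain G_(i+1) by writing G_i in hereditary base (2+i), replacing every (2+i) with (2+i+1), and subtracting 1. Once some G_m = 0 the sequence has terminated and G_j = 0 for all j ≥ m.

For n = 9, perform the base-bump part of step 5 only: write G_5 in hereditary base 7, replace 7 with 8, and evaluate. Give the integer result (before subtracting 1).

9 —HB2→ 2^(2 + 1) + 1 —bump→ 3^(3 + 1) + 1 = 82 —(−1)→ 81
81 —HB3→ 3^(3 + 1) —bump→ 4^(4 + 1) = 1024 —(−1)→ 1023
1023 —HB4→ 3·4^4 + 3·4^3 + 3·4^2 + 3·4 + 3 —bump→ 3·5^5 + 3·5^3 + 3·5^2 + 3·5 + 3 = 9843 —(−1)→ 9842
9842 —HB5→ 3·5^5 + 3·5^3 + 3·5^2 + 3·5 + 2 —bump→ 3·6^6 + 3·6^3 + 3·6^2 + 3·6 + 2 = 140744 —(−1)→ 140743
140743 —HB6→ 3·6^6 + 3·6^3 + 3·6^2 + 3·6 + 1 —bump→ 3·7^7 + 3·7^3 + 3·7^2 + 3·7 + 1 = 2471827 —(−1)→ 2471826
2471826 —HB7→ 3·7^7 + 3·7^3 + 3·7^2 + 3·7 —bump→ 3·8^8 + 3·8^3 + 3·8^2 + 3·8 = 50333400 —(−1)→ 50333399

50333400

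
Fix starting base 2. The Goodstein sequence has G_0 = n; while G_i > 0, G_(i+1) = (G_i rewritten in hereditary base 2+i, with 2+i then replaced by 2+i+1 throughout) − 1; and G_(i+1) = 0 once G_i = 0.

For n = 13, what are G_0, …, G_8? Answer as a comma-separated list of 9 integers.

13, 108, 1279, 16092, 280711, 5765998, 134219479, 3486786855, 100000003325

(0) 13|_2 = 2^(2 + 1) + 2^2 + 1 ↦ 3^(3 + 1) + 3^3 + 1|_3 = 109 ⇒ 108
(1) 108|_3 = 3^(3 + 1) + 3^3 ↦ 4^(4 + 1) + 4^4|_4 = 1280 ⇒ 1279
(2) 1279|_4 = 4^(4 + 1) + 3·4^3 + 3·4^2 + 3·4 + 3 ↦ 5^(5 + 1) + 3·5^3 + 3·5^2 + 3·5 + 3|_5 = 16093 ⇒ 16092
(3) 16092|_5 = 5^(5 + 1) + 3·5^3 + 3·5^2 + 3·5 + 2 ↦ 6^(6 + 1) + 3·6^3 + 3·6^2 + 3·6 + 2|_6 = 280712 ⇒ 280711
(4) 280711|_6 = 6^(6 + 1) + 3·6^3 + 3·6^2 + 3·6 + 1 ↦ 7^(7 + 1) + 3·7^3 + 3·7^2 + 3·7 + 1|_7 = 5765999 ⇒ 5765998
(5) 5765998|_7 = 7^(7 + 1) + 3·7^3 + 3·7^2 + 3·7 ↦ 8^(8 + 1) + 3·8^3 + 3·8^2 + 3·8|_8 = 134219480 ⇒ 134219479
(6) 134219479|_8 = 8^(8 + 1) + 3·8^3 + 3·8^2 + 2·8 + 7 ↦ 9^(9 + 1) + 3·9^3 + 3·9^2 + 2·9 + 7|_9 = 3486786856 ⇒ 3486786855
(7) 3486786855|_9 = 9^(9 + 1) + 3·9^3 + 3·9^2 + 2·9 + 6 ↦ 10^(10 + 1) + 3·10^3 + 3·10^2 + 2·10 + 6|_10 = 100000003326 ⇒ 100000003325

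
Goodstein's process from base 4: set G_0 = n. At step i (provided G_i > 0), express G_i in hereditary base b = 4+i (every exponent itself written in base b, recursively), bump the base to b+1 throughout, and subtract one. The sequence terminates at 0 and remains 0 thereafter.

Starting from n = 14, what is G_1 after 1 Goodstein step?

16

step 0: 14 = 3·4 + 2; sub 5 for 4: 3·5 + 2; = 17; G_1 = 17−1 = 16
step 1: 16 = 3·5 + 1; sub 6 for 5: 3·6 + 1; = 19; G_2 = 19−1 = 18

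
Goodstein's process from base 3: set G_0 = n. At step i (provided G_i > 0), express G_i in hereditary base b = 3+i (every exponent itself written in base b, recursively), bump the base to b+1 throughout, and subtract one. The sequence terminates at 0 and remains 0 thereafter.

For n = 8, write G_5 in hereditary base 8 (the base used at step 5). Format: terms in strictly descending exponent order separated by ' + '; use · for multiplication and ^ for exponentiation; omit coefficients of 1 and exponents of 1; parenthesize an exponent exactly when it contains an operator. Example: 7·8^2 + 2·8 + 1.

i=0: 8 = 2·3 + 2 (b=3); 3→4: 2·4 + 2 = 10; 10−1 = 9
i=1: 9 = 2·4 + 1 (b=4); 4→5: 2·5 + 1 = 11; 11−1 = 10
i=2: 10 = 2·5 (b=5); 5→6: 2·6 = 12; 12−1 = 11
i=3: 11 = 6 + 5 (b=6); 6→7: 7 + 5 = 12; 12−1 = 11
i=4: 11 = 7 + 4 (b=7); 7→8: 8 + 4 = 12; 12−1 = 11
i=5: 11 = 8 + 3 (b=8); 8→9: 9 + 3 = 12; 12−1 = 11

8 + 3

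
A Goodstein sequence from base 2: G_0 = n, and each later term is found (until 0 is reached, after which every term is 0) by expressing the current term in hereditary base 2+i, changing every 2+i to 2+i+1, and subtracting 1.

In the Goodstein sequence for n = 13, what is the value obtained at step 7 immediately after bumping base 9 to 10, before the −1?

100000003326

[0] 13 ≡ 2^(2 + 1) + 2^2 + 1 (base 2). Lift 3: 109. −1: 108.
[1] 108 ≡ 3^(3 + 1) + 3^3 (base 3). Lift 4: 1280. −1: 1279.
[2] 1279 ≡ 4^(4 + 1) + 3·4^3 + 3·4^2 + 3·4 + 3 (base 4). Lift 5: 16093. −1: 16092.
[3] 16092 ≡ 5^(5 + 1) + 3·5^3 + 3·5^2 + 3·5 + 2 (base 5). Lift 6: 280712. −1: 280711.
[4] 280711 ≡ 6^(6 + 1) + 3·6^3 + 3·6^2 + 3·6 + 1 (base 6). Lift 7: 5765999. −1: 5765998.
[5] 5765998 ≡ 7^(7 + 1) + 3·7^3 + 3·7^2 + 3·7 (base 7). Lift 8: 134219480. −1: 134219479.
[6] 134219479 ≡ 8^(8 + 1) + 3·8^3 + 3·8^2 + 2·8 + 7 (base 8). Lift 9: 3486786856. −1: 3486786855.
[7] 3486786855 ≡ 9^(9 + 1) + 3·9^3 + 3·9^2 + 2·9 + 6 (base 9). Lift 10: 100000003326. −1: 100000003325.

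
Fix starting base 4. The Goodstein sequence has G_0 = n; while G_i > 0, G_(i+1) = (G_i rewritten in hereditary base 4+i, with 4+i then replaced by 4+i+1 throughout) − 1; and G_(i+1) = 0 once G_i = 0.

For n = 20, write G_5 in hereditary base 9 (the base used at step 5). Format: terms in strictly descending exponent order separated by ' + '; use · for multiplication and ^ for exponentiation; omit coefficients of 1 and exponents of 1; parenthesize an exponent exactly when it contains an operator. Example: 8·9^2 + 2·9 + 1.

(0) 20|_4 = 4^2 + 4 ↦ 5^2 + 5|_5 = 30 ⇒ 29
(1) 29|_5 = 5^2 + 4 ↦ 6^2 + 4|_6 = 40 ⇒ 39
(2) 39|_6 = 6^2 + 3 ↦ 7^2 + 3|_7 = 52 ⇒ 51
(3) 51|_7 = 7^2 + 2 ↦ 8^2 + 2|_8 = 66 ⇒ 65
(4) 65|_8 = 8^2 + 1 ↦ 9^2 + 1|_9 = 82 ⇒ 81
(5) 81|_9 = 9^2 ↦ 10^2|_10 = 100 ⇒ 99

9^2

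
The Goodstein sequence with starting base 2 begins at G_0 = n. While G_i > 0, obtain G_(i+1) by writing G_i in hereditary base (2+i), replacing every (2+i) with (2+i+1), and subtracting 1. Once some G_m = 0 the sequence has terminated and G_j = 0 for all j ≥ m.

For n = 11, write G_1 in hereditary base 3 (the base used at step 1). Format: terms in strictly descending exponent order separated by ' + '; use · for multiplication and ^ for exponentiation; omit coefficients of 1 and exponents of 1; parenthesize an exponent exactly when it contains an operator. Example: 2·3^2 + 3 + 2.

3^(3 + 1) + 3

step 0: 11 = 2^(2 + 1) + 2 + 1; sub 3 for 2: 3^(3 + 1) + 3 + 1; = 85; G_1 = 85−1 = 84
step 1: 84 = 3^(3 + 1) + 3; sub 4 for 3: 4^(4 + 1) + 4; = 1028; G_2 = 1028−1 = 1027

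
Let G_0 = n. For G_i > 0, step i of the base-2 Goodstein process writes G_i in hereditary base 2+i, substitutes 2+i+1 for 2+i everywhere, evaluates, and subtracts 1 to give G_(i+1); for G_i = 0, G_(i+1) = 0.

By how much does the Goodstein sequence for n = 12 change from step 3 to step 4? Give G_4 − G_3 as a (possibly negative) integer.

264334

base 2: 12 = 2^(2 + 1) + 2^2; at 3: 3^(3 + 1) + 3^3 = 108; next = 107
base 3: 107 = 3^(3 + 1) + 2·3^2 + 2·3 + 2; at 4: 4^(4 + 1) + 2·4^2 + 2·4 + 2 = 1066; next = 1065
base 4: 1065 = 4^(4 + 1) + 2·4^2 + 2·4 + 1; at 5: 5^(5 + 1) + 2·5^2 + 2·5 + 1 = 15686; next = 15685
base 5: 15685 = 5^(5 + 1) + 2·5^2 + 2·5; at 6: 6^(6 + 1) + 2·6^2 + 2·6 = 280020; next = 280019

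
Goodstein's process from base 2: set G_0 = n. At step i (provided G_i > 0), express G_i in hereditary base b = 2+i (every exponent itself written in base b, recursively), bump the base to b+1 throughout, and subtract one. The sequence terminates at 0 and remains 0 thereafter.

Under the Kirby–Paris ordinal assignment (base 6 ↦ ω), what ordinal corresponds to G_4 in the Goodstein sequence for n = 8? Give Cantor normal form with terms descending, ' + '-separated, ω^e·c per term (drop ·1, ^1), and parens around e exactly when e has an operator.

step 0: 8 = 2^(2 + 1); sub 3 for 2: 3^(3 + 1); = 81; G_1 = 81−1 = 80
step 1: 80 = 2·3^3 + 2·3^2 + 2·3 + 2; sub 4 for 3: 2·4^4 + 2·4^2 + 2·4 + 2; = 554; G_2 = 554−1 = 553
step 2: 553 = 2·4^4 + 2·4^2 + 2·4 + 1; sub 5 for 4: 2·5^5 + 2·5^2 + 2·5 + 1; = 6311; G_3 = 6311−1 = 6310
step 3: 6310 = 2·5^5 + 2·5^2 + 2·5; sub 6 for 5: 2·6^6 + 2·6^2 + 2·6; = 93396; G_4 = 93396−1 = 93395
step 4: 93395 = 2·6^6 + 2·6^2 + 6 + 5; sub 7 for 6: 2·7^7 + 2·7^2 + 7 + 5; = 1647196; G_5 = 1647196−1 = 1647195

ω^ω·2 + ω^2·2 + ω + 5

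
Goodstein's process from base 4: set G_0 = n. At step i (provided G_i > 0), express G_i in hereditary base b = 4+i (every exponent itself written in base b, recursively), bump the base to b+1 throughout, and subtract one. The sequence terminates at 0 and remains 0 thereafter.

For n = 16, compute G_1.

24

(0) 16|_4 = 4^2 ↦ 5^2|_5 = 25 ⇒ 24
(1) 24|_5 = 4·5 + 4 ↦ 4·6 + 4|_6 = 28 ⇒ 27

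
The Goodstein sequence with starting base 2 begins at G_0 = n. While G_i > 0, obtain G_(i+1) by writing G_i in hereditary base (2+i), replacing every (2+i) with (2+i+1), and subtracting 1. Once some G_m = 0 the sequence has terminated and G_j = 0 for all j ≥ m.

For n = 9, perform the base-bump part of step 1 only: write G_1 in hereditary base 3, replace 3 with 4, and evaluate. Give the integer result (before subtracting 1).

9 —HB2→ 2^(2 + 1) + 1 —bump→ 3^(3 + 1) + 1 = 82 —(−1)→ 81
81 —HB3→ 3^(3 + 1) —bump→ 4^(4 + 1) = 1024 —(−1)→ 1023

1024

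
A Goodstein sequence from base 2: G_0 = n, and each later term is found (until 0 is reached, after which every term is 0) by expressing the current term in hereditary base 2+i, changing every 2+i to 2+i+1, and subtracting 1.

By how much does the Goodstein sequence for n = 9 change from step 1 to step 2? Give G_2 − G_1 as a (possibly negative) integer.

base 2: 9 = 2^(2 + 1) + 1; at 3: 3^(3 + 1) + 1 = 82; next = 81
base 3: 81 = 3^(3 + 1); at 4: 4^(4 + 1) = 1024; next = 1023

942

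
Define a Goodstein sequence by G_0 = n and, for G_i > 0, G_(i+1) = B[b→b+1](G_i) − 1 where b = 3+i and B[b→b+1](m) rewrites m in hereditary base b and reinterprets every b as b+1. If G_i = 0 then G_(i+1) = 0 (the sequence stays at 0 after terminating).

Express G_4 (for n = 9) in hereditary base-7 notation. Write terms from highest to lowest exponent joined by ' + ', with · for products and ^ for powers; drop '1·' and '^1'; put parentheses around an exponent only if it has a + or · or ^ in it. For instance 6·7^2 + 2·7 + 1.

i=0: 9 = 3^2 (b=3); 3→4: 4^2 = 16; 16−1 = 15
i=1: 15 = 3·4 + 3 (b=4); 4→5: 3·5 + 3 = 18; 18−1 = 17
i=2: 17 = 3·5 + 2 (b=5); 5→6: 3·6 + 2 = 20; 20−1 = 19
i=3: 19 = 3·6 + 1 (b=6); 6→7: 3·7 + 1 = 22; 22−1 = 21
i=4: 21 = 3·7 (b=7); 7→8: 3·8 = 24; 24−1 = 23

3·7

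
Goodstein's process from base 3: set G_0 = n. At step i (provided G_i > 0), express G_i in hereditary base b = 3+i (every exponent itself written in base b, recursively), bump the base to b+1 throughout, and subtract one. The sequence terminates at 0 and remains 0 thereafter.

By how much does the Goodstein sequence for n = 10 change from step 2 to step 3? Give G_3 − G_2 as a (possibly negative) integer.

3

G_0 = 10. HB_3(10) = 3^2 + 1. Bump = 17. G_1 = 16.
G_1 = 16. HB_4(16) = 4^2. Bump = 25. G_2 = 24.
G_2 = 24. HB_5(24) = 4·5 + 4. Bump = 28. G_3 = 27.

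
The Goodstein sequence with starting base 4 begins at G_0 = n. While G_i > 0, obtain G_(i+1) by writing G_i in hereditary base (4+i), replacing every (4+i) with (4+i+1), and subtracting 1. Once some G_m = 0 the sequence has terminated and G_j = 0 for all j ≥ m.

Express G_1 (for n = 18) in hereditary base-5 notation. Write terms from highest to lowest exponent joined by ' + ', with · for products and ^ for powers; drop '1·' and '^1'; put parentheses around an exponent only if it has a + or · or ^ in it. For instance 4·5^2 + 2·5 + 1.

base 4: 18 = 4^2 + 2; at 5: 5^2 + 2 = 27; next = 26
base 5: 26 = 5^2 + 1; at 6: 6^2 + 1 = 37; next = 36

5^2 + 1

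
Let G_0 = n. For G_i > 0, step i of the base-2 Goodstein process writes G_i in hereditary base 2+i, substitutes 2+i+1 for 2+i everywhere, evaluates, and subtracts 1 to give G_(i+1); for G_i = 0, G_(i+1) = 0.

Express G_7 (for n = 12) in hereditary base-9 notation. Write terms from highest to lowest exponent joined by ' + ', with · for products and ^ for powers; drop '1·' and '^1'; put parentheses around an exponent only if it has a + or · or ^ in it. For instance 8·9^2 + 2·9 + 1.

G_0=12  [base 2] 2^(2 + 1) + 2^2  →[2↦3]→  3^(3 + 1) + 3^3 = 108  −1 ⇒ G_1=107
G_1=107  [base 3] 3^(3 + 1) + 2·3^2 + 2·3 + 2  →[3↦4]→  4^(4 + 1) + 2·4^2 + 2·4 + 2 = 1066  −1 ⇒ G_2=1065
G_2=1065  [base 4] 4^(4 + 1) + 2·4^2 + 2·4 + 1  →[4↦5]→  5^(5 + 1) + 2·5^2 + 2·5 + 1 = 15686  −1 ⇒ G_3=15685
G_3=15685  [base 5] 5^(5 + 1) + 2·5^2 + 2·5  →[5↦6]→  6^(6 + 1) + 2·6^2 + 2·6 = 280020  −1 ⇒ G_4=280019
G_4=280019  [base 6] 6^(6 + 1) + 2·6^2 + 6 + 5  →[6↦7]→  7^(7 + 1) + 2·7^2 + 7 + 5 = 5764911  −1 ⇒ G_5=5764910
G_5=5764910  [base 7] 7^(7 + 1) + 2·7^2 + 7 + 4  →[7↦8]→  8^(8 + 1) + 2·8^2 + 8 + 4 = 134217868  −1 ⇒ G_6=134217867
G_6=134217867  [base 8] 8^(8 + 1) + 2·8^2 + 8 + 3  →[8↦9]→  9^(9 + 1) + 2·9^2 + 9 + 3 = 3486784575  −1 ⇒ G_7=3486784574

9^(9 + 1) + 2·9^2 + 9 + 2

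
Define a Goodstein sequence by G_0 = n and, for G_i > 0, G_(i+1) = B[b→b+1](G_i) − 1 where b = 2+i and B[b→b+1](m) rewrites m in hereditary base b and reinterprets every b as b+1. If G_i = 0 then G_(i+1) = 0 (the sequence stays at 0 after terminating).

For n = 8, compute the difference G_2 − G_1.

473

(0) 8|_2 = 2^(2 + 1) ↦ 3^(3 + 1)|_3 = 81 ⇒ 80
(1) 80|_3 = 2·3^3 + 2·3^2 + 2·3 + 2 ↦ 2·4^4 + 2·4^2 + 2·4 + 2|_4 = 554 ⇒ 553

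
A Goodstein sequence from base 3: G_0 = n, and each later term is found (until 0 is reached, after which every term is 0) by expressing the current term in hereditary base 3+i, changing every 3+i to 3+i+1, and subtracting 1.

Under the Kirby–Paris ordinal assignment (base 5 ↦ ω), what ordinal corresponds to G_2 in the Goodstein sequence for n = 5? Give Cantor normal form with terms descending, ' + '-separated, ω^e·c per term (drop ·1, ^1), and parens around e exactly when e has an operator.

i=0: 5 = 3 + 2 (b=3); 3→4: 4 + 2 = 6; 6−1 = 5
i=1: 5 = 4 + 1 (b=4); 4→5: 5 + 1 = 6; 6−1 = 5
i=2: 5 = 5 (b=5); 5→6: 6 = 6; 6−1 = 5

ω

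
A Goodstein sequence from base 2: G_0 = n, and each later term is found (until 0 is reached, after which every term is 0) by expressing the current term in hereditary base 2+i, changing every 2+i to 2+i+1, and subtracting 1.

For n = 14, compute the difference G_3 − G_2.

G_0 = 14. HB_2(14) = 2^(2 + 1) + 2^2 + 2. Bump = 111. G_1 = 110.
G_1 = 110. HB_3(110) = 3^(3 + 1) + 3^3 + 2. Bump = 1282. G_2 = 1281.
G_2 = 1281. HB_4(1281) = 4^(4 + 1) + 4^4 + 1. Bump = 18751. G_3 = 18750.

17469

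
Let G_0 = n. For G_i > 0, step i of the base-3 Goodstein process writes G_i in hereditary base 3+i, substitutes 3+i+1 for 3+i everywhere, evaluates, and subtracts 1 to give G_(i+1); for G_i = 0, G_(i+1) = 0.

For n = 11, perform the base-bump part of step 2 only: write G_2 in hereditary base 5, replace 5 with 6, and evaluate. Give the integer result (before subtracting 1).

36

(0) 11|_3 = 3^2 + 2 ↦ 4^2 + 2|_4 = 18 ⇒ 17
(1) 17|_4 = 4^2 + 1 ↦ 5^2 + 1|_5 = 26 ⇒ 25
(2) 25|_5 = 5^2 ↦ 6^2|_6 = 36 ⇒ 35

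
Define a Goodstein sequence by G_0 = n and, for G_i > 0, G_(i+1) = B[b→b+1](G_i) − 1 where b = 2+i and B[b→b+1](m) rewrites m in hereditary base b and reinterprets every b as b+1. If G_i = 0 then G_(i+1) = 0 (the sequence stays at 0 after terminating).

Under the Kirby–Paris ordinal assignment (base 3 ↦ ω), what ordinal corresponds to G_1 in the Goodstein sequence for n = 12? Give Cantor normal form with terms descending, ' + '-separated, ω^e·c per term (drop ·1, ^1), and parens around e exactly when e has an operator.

ω^(ω + 1) + ω^2·2 + ω·2 + 2

12 —HB2→ 2^(2 + 1) + 2^2 —bump→ 3^(3 + 1) + 3^3 = 108 —(−1)→ 107
107 —HB3→ 3^(3 + 1) + 2·3^2 + 2·3 + 2 —bump→ 4^(4 + 1) + 2·4^2 + 2·4 + 2 = 1066 —(−1)→ 1065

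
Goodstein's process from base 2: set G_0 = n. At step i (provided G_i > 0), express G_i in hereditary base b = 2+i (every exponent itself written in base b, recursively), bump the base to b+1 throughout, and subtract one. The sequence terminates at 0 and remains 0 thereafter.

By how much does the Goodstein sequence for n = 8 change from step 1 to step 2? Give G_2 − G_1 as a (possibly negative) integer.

473

8 —HB2→ 2^(2 + 1) —bump→ 3^(3 + 1) = 81 —(−1)→ 80
80 —HB3→ 2·3^3 + 2·3^2 + 2·3 + 2 —bump→ 2·4^4 + 2·4^2 + 2·4 + 2 = 554 —(−1)→ 553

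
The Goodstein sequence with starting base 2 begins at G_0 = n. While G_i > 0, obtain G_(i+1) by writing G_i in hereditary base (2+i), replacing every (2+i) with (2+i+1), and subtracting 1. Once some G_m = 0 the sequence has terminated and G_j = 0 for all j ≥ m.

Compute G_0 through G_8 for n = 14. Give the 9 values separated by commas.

step 0: 14 = 2^(2 + 1) + 2^2 + 2; sub 3 for 2: 3^(3 + 1) + 3^3 + 3; = 111; G_1 = 111−1 = 110
step 1: 110 = 3^(3 + 1) + 3^3 + 2; sub 4 for 3: 4^(4 + 1) + 4^4 + 2; = 1282; G_2 = 1282−1 = 1281
step 2: 1281 = 4^(4 + 1) + 4^4 + 1; sub 5 for 4: 5^(5 + 1) + 5^5 + 1; = 18751; G_3 = 18751−1 = 18750
step 3: 18750 = 5^(5 + 1) + 5^5; sub 6 for 5: 6^(6 + 1) + 6^6; = 326592; G_4 = 326592−1 = 326591
step 4: 326591 = 6^(6 + 1) + 5·6^5 + 5·6^4 + 5·6^3 + 5·6^2 + 5·6 + 5; sub 7 for 6: 7^(7 + 1) + 5·7^5 + 5·7^4 + 5·7^3 + 5·7^2 + 5·7 + 5; = 5862841; G_5 = 5862841−1 = 5862840
step 5: 5862840 = 7^(7 + 1) + 5·7^5 + 5·7^4 + 5·7^3 + 5·7^2 + 5·7 + 4; sub 8 for 7: 8^(8 + 1) + 5·8^5 + 5·8^4 + 5·8^3 + 5·8^2 + 5·8 + 4; = 134404972; G_6 = 134404972−1 = 134404971
step 6: 134404971 = 8^(8 + 1) + 5·8^5 + 5·8^4 + 5·8^3 + 5·8^2 + 5·8 + 3; sub 9 for 8: 9^(9 + 1) + 5·9^5 + 5·9^4 + 5·9^3 + 5·9^2 + 5·9 + 3; = 3487116549; G_7 = 3487116549−1 = 3487116548
step 7: 3487116548 = 9^(9 + 1) + 5·9^5 + 5·9^4 + 5·9^3 + 5·9^2 + 5·9 + 2; sub 10 for 9: 10^(10 + 1) + 5·10^5 + 5·10^4 + 5·10^3 + 5·10^2 + 5·10 + 2; = 100000555552; G_8 = 100000555552−1 = 100000555551

14, 110, 1281, 18750, 326591, 5862840, 134404971, 3487116548, 100000555551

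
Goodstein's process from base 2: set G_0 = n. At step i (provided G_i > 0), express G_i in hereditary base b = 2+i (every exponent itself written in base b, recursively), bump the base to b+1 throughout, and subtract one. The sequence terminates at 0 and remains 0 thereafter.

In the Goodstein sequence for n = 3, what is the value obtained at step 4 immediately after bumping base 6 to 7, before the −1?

1

i=0: 3 = 2 + 1 (b=2); 2→3: 3 + 1 = 4; 4−1 = 3
i=1: 3 = 3 (b=3); 3→4: 4 = 4; 4−1 = 3
i=2: 3 = 3 (b=4); 4→5: 3 = 3; 3−1 = 2
i=3: 2 = 2 (b=5); 5→6: 2 = 2; 2−1 = 1
i=4: 1 = 1 (b=6); 6→7: 1 = 1; 1−1 = 0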